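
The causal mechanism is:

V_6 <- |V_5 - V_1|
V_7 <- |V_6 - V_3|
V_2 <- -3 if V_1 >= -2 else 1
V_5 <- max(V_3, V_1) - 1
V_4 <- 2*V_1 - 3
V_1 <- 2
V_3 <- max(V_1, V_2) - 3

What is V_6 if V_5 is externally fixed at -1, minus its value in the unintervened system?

2

The intervention breaks the incoming arrows to V_5: V_5 <- max(V_3, V_1) - 1 no longer applies, and V_5 = -1.
V_6 = |V_5 - V_1|  [with V_5=-1, V_1=2]  = 3
Without intervention: V_2 = -3 if V_1 >= -2 else 1  [with V_1=2]  = -3; V_3 = max(V_1, V_2) - 3  [with V_1=2, V_2=-3]  = -1; V_5 = max(V_3, V_1) - 1  [with V_3=-1, V_1=2]  = 1; V_6 = |V_5 - V_1|  [with V_5=1, V_1=2]  = 1.
Change = 3 − 1 = 2.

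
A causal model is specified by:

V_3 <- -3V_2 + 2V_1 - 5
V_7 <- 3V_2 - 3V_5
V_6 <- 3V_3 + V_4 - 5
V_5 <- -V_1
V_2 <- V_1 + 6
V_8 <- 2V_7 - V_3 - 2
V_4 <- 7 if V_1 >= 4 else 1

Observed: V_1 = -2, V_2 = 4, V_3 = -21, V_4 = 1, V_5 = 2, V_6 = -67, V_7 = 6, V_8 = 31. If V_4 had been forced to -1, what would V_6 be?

-69

Under do(V_4=-1), the mechanism V_4 <- 7 if V_1 >= 4 else 1 is discarded; V_4 is fixed at -1.
V_2 = V_1 + 6  [with V_1=-2]  = 4
V_3 = -3V_2 + 2V_1 - 5  [with V_2=4, V_1=-2]  = -21
V_6 = 3V_3 + V_4 - 5  [with V_3=-21, V_4=-1]  = -69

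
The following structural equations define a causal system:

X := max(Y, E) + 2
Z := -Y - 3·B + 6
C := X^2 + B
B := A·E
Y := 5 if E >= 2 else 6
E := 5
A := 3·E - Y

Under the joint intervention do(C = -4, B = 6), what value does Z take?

Under do(C = -4, B = 6), each intervened variable's structural equation is replaced by its fixed value.
Y = 5 if E >= 2 else 6  [with E=5]  = 5
Z = -Y - 3·B + 6  [with Y=5, B=6]  = -17

-17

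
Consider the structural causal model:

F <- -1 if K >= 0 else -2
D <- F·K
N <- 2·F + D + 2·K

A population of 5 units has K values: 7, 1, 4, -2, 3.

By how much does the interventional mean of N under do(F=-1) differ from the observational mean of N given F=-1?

-1.15

The intervention sets F=-1 in all 5 units regardless of K. Recomputing N per unit gives 5, -1, 2, -4, 1; average 0.6.
Conditioning on F=-1 selects the 4 unit(s) with K ∈ {7, 1, 4, 3}. Their N values: 5, -1, 2, 1. Mean = 1.75.
Difference = 0.6 − 1.75 = -1.15.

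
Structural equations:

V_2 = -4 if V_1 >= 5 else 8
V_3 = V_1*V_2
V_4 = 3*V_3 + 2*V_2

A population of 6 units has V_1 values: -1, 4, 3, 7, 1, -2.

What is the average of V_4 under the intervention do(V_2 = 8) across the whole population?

The intervention sets V_2=8 in all 6 units regardless of V_1. Recomputing V_4 per unit gives -8, 112, 88, 184, 40, -32; average 64.

64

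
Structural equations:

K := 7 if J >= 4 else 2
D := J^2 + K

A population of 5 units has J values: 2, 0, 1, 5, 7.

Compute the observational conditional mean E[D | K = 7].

Observing K=7 restricts to units where K's equation naturally yields 7: J ∈ {5, 7}. In that subpopulation D = 32, 56, mean 44.

44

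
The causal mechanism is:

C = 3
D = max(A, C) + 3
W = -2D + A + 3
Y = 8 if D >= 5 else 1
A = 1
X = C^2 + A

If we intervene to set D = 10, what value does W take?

The intervention breaks the incoming arrows to D: D = max(A, C) + 3 no longer applies, and D = 10.
W = -2D + A + 3  [with D=10, A=1]  = -16

-16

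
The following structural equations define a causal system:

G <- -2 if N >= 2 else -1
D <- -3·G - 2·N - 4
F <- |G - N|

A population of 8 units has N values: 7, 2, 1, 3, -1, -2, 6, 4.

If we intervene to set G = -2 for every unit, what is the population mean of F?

The intervention sets G=-2 in all 8 units regardless of N. Recomputing F per unit gives 9, 4, 3, 5, 1, 0, 8, 6; average 4.5.

4.5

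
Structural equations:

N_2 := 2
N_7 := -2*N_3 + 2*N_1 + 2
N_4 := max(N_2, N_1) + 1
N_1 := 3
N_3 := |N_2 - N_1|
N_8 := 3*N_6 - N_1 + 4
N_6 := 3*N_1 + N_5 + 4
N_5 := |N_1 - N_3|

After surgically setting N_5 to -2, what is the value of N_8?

34

do(N_5=-2) replaces the equation N_5 := |N_1 - N_3| with the constant N_5 = -2.
N_6 = 3*N_1 + N_5 + 4  [with N_1=3, N_5=-2]  = 11
N_8 = 3*N_6 - N_1 + 4  [with N_6=11, N_1=3]  = 34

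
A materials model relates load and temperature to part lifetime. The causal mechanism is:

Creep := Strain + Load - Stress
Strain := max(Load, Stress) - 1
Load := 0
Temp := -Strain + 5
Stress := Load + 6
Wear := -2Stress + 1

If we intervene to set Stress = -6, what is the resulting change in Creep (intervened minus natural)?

6

do(Stress=-6) replaces the equation Stress := Load + 6 with the constant Stress = -6.
Strain = max(Load, Stress) - 1  [with Load=0, Stress=-6]  = -1
Creep = Strain + Load - Stress  [with Strain=-1, Load=0, Stress=-6]  = 5
Without intervention: Stress = Load + 6  [with Load=0]  = 6; Strain = max(Load, Stress) - 1  [with Load=0, Stress=6]  = 5; Creep = Strain + Load - Stress  [with Strain=5, Load=0, Stress=6]  = -1.
Change = 5 − (-1) = 6.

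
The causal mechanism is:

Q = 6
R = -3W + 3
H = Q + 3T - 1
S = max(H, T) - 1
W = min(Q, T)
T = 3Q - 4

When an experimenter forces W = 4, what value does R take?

The intervention breaks the incoming arrows to W: W = min(Q, T) no longer applies, and W = 4.
R = -3W + 3  [with W=4]  = -9

-9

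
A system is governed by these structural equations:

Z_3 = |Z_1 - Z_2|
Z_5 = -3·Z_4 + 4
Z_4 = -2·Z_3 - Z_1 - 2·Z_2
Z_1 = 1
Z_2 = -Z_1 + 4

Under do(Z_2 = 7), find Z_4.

-27

Under do(Z_2=7), the mechanism Z_2 = -Z_1 + 4 is discarded; Z_2 is fixed at 7.
Z_3 = |Z_1 - Z_2|  [with Z_1=1, Z_2=7]  = 6
Z_4 = -2·Z_3 - Z_1 - 2·Z_2  [with Z_3=6, Z_1=1, Z_2=7]  = -27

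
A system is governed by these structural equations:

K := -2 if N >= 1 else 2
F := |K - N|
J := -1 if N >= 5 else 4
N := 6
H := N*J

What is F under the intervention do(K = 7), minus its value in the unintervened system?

-7

The intervention breaks the incoming arrows to K: K := -2 if N >= 1 else 2 no longer applies, and K = 7.
F = |K - N|  [with K=7, N=6]  = 1
Without intervention: K = -2 if N >= 1 else 2  [with N=6]  = -2; F = |K - N|  [with K=-2, N=6]  = 8.
Change = 1 − 8 = -7.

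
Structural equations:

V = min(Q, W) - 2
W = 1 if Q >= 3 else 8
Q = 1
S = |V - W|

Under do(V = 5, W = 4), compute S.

The joint intervention fixes V = 5, W = 4, removing each variable's own equation.
S = |V - W|  [with V=5, W=4]  = 1

1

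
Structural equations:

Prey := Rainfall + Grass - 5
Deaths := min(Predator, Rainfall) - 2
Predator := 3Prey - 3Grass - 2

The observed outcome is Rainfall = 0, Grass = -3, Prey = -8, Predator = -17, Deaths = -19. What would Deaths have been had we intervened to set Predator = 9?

Intervening sets Predator = 9 and removes its equation (Predator := 3Prey - 3Grass - 2).
Deaths = min(Predator, Rainfall) - 2  [with Predator=9, Rainfall=0]  = -2

-2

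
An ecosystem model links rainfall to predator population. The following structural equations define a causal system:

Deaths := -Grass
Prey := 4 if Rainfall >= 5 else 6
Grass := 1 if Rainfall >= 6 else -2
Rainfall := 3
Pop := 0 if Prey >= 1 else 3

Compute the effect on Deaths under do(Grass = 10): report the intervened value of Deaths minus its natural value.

-12

Under do(Grass=10), the mechanism Grass := 1 if Rainfall >= 6 else -2 is discarded; Grass is fixed at 10.
Deaths = -Grass  [with Grass=10]  = -10
Without intervention: Grass = 1 if Rainfall >= 6 else -2  [with Rainfall=3]  = -2; Deaths = -Grass  [with Grass=-2]  = 2.
Change = -10 − 2 = -12.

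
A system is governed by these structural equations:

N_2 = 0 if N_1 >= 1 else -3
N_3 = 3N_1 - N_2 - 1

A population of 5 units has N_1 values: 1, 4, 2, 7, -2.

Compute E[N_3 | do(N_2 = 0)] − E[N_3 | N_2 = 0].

-3.3

The intervention sets N_2=0 in all 5 units regardless of N_1. Recomputing N_3 per unit gives 2, 11, 5, 20, -7; average 6.2.
E[N_3|N_2=0] averages over only the 4 units with N_2=0 (N_1 = 1, 4, 2, 7): N_3 = 2, 11, 5, 20, mean 9.5.
Difference = 6.2 − 9.5 = -3.3.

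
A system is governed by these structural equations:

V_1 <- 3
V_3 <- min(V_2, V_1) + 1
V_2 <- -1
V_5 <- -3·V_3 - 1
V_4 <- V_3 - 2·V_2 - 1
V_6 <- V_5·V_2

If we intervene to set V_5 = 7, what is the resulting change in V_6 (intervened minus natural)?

The intervention breaks the incoming arrows to V_5: V_5 <- -3·V_3 - 1 no longer applies, and V_5 = 7.
V_6 = V_5·V_2  [with V_5=7, V_2=-1]  = -7
Without intervention: V_3 = min(V_2, V_1) + 1  [with V_2=-1, V_1=3]  = 0; V_5 = -3·V_3 - 1  [with V_3=0]  = -1; V_6 = V_5·V_2  [with V_5=-1, V_2=-1]  = 1.
Change = -7 − 1 = -8.

-8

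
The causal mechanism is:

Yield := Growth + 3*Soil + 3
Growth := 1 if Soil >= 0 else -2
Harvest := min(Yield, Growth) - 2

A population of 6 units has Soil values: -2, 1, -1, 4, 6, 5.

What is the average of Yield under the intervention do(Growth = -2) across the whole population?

The intervention sets Growth=-2 in all 6 units regardless of Soil. Recomputing Yield per unit gives -5, 4, -2, 13, 19, 16; average 7.5.

7.5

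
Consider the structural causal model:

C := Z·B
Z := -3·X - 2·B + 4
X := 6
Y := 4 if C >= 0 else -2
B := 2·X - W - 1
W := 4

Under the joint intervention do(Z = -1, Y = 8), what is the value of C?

Setting Z = -1, Y = 8 by intervention discards those variables' equations.
B = 2·X - W - 1  [with X=6, W=4]  = 7
C = Z·B  [with Z=-1, B=7]  = -7

-7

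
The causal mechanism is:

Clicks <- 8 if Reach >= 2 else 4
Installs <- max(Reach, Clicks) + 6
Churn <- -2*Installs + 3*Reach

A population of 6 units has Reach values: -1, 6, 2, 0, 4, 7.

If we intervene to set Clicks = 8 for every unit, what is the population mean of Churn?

Every unit gets Clicks=8 under the intervention. Churn values become -31, -10, -22, -28, -16, -7; E[Churn|do(Clicks=8)] = -19.

-19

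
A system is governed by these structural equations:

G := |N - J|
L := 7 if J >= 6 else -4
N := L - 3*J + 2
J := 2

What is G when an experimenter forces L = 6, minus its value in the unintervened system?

-10

Under do(L=6), the mechanism L := 7 if J >= 6 else -4 is discarded; L is fixed at 6.
N = L - 3*J + 2  [with L=6, J=2]  = 2
G = |N - J|  [with N=2, J=2]  = 0
Without intervention: L = 7 if J >= 6 else -4  [with J=2]  = -4; N = L - 3*J + 2  [with L=-4, J=2]  = -8; G = |N - J|  [with N=-8, J=2]  = 10.
Change = 0 − 10 = -10.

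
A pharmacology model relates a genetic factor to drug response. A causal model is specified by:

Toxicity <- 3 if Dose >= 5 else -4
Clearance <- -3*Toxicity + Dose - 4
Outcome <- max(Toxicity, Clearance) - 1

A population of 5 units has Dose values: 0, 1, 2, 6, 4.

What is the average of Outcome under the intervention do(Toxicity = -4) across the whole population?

do(Toxicity=-4) breaks Toxicity's dependence on Dose. With Toxicity=-4 fixed, Outcome across the units is 7, 8, 9, 13, 11, mean 9.6.

9.6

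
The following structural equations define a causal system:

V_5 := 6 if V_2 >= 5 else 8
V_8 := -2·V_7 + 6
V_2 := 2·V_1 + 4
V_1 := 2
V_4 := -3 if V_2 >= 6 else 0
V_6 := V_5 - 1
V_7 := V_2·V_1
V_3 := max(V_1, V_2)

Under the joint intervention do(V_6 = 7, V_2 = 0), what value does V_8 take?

6

The joint intervention fixes V_6 = 7, V_2 = 0, removing each variable's own equation.
V_7 = V_2·V_1  [with V_2=0, V_1=2]  = 0
V_8 = -2·V_7 + 6  [with V_7=0]  = 6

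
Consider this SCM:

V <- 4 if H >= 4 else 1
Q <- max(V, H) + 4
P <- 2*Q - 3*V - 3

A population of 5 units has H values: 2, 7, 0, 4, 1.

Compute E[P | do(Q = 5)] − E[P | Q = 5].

do(Q=5) breaks Q's dependence on H. With Q=5 fixed, P across the units is 4, -5, 4, -5, 4, mean 0.4.
E[P|Q=5] averages over only the 2 units with Q=5 (H = 0, 1): P = 4, 4, mean 4.
Difference = 0.4 − 4 = -3.6.

-3.6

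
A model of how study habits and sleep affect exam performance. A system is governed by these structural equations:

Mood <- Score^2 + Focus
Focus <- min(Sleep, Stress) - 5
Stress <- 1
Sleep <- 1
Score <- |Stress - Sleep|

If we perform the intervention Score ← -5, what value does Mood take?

21

Intervening sets Score = -5 and removes its equation (Score <- |Stress - Sleep|).
Focus = min(Sleep, Stress) - 5  [with Sleep=1, Stress=1]  = -4
Mood = Score^2 + Focus  [with Score=-5, Focus=-4]  = 21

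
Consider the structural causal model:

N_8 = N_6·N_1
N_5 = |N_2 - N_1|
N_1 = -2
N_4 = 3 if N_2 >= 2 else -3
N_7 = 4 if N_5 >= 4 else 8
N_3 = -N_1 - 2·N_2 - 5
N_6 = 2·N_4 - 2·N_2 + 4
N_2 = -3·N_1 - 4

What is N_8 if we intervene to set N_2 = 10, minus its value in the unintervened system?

do(N_2=10) replaces the equation N_2 = -3·N_1 - 4 with the constant N_2 = 10.
N_4 = 3 if N_2 >= 2 else -3  [with N_2=10]  = 3
N_6 = 2·N_4 - 2·N_2 + 4  [with N_4=3, N_2=10]  = -10
N_8 = N_6·N_1  [with N_6=-10, N_1=-2]  = 20
Without intervention: N_2 = -3·N_1 - 4  [with N_1=-2]  = 2; N_4 = 3 if N_2 >= 2 else -3  [with N_2=2]  = 3; N_6 = 2·N_4 - 2·N_2 + 4  [with N_4=3, N_2=2]  = 6; N_8 = N_6·N_1  [with N_6=6, N_1=-2]  = -12.
Change = 20 − (-12) = 32.

32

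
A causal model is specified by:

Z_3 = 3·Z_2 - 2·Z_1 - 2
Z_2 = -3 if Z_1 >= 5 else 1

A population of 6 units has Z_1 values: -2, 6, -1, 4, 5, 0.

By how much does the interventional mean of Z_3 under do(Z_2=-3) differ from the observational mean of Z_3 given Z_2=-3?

The intervention sets Z_2=-3 in all 6 units regardless of Z_1. Recomputing Z_3 per unit gives -7, -23, -9, -19, -21, -11; average -15.
Observing Z_2=-3 restricts to units where Z_2's equation naturally yields -3: Z_1 ∈ {6, 5}. In that subpopulation Z_3 = -23, -21, mean -22.
Difference = -15 − (-22) = 7.

7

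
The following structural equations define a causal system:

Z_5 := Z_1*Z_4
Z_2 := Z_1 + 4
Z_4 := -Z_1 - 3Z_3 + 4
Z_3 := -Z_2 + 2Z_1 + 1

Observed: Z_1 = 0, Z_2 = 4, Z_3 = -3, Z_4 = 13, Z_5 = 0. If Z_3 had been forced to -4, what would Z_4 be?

The intervention breaks the incoming arrows to Z_3: Z_3 := -Z_2 + 2Z_1 + 1 no longer applies, and Z_3 = -4.
Z_4 = -Z_1 - 3Z_3 + 4  [with Z_1=0, Z_3=-4]  = 16

16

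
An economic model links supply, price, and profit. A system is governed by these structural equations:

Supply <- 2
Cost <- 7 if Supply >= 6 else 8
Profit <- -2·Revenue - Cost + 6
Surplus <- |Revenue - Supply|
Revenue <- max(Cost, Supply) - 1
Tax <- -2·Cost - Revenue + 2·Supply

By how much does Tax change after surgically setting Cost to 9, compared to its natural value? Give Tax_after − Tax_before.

Under do(Cost=9), the mechanism Cost <- 7 if Supply >= 6 else 8 is discarded; Cost is fixed at 9.
Revenue = max(Cost, Supply) - 1  [with Cost=9, Supply=2]  = 8
Tax = -2·Cost - Revenue + 2·Supply  [with Cost=9, Revenue=8, Supply=2]  = -22
Without intervention: Cost = 7 if Supply >= 6 else 8  [with Supply=2]  = 8; Revenue = max(Cost, Supply) - 1  [with Cost=8, Supply=2]  = 7; Tax = -2·Cost - Revenue + 2·Supply  [with Cost=8, Revenue=7, Supply=2]  = -19.
Change = -22 − (-19) = -3.

-3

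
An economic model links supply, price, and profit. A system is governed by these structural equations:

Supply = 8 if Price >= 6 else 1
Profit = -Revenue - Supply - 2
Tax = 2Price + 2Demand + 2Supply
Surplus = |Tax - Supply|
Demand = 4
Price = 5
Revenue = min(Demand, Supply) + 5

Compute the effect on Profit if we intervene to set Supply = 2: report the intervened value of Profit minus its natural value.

The intervention breaks the incoming arrows to Supply: Supply = 8 if Price >= 6 else 1 no longer applies, and Supply = 2.
Revenue = min(Demand, Supply) + 5  [with Demand=4, Supply=2]  = 7
Profit = -Revenue - Supply - 2  [with Revenue=7, Supply=2]  = -11
Without intervention: Supply = 8 if Price >= 6 else 1  [with Price=5]  = 1; Revenue = min(Demand, Supply) + 5  [with Demand=4, Supply=1]  = 6; Profit = -Revenue - Supply - 2  [with Revenue=6, Supply=1]  = -9.
Change = -11 − (-9) = -2.

-2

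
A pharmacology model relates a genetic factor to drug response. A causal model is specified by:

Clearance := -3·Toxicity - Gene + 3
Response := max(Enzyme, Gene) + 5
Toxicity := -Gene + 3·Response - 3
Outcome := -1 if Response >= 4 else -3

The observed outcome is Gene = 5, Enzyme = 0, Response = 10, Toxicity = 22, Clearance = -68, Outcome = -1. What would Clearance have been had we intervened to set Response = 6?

-32

do(Response=6) replaces the equation Response := max(Enzyme, Gene) + 5 with the constant Response = 6.
Toxicity = -Gene + 3·Response - 3  [with Gene=5, Response=6]  = 10
Clearance = -3·Toxicity - Gene + 3  [with Toxicity=10, Gene=5]  = -32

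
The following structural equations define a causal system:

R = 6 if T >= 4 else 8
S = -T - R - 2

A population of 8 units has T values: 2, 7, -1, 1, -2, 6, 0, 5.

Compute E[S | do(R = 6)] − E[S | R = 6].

Under do(R=6), R's equation is replaced by R=6 for every unit. Per-unit S: -10, -15, -7, -9, -6, -14, -8, -13. Mean = -10.25.
E[S|R=6] averages over only the 3 units with R=6 (T = 7, 6, 5): S = -15, -14, -13, mean -14.
Difference = -10.25 − (-14) = 3.75.

3.75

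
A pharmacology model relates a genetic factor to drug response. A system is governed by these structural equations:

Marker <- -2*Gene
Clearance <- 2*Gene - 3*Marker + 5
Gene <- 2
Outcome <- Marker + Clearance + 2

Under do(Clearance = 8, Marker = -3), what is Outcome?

The joint intervention fixes Clearance = 8, Marker = -3, removing each variable's own equation.
Outcome = Marker + Clearance + 2  [with Marker=-3, Clearance=8]  = 7

7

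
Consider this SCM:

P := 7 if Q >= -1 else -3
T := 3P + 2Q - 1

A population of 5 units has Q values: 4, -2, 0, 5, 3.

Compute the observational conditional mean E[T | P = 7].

26

Observing P=7 restricts to units where P's equation naturally yields 7: Q ∈ {4, 0, 5, 3}. In that subpopulation T = 28, 20, 30, 26, mean 26.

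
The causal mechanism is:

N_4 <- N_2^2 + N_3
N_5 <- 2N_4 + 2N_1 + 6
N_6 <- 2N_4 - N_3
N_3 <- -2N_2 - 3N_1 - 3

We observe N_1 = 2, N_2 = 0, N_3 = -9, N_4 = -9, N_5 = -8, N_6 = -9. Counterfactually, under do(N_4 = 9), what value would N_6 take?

27

Under do(N_4=9), the mechanism N_4 <- N_2^2 + N_3 is discarded; N_4 is fixed at 9.
N_3 = -2N_2 - 3N_1 - 3  [with N_2=0, N_1=2]  = -9
N_6 = 2N_4 - N_3  [with N_4=9, N_3=-9]  = 27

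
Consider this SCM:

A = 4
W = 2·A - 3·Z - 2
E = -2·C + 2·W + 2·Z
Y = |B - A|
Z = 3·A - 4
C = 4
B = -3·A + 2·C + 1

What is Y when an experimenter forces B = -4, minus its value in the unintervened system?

Under do(B=-4), the mechanism B = -3·A + 2·C + 1 is discarded; B is fixed at -4.
Y = |B - A|  [with B=-4, A=4]  = 8
Without intervention: B = -3·A + 2·C + 1  [with A=4, C=4]  = -3; Y = |B - A|  [with B=-3, A=4]  = 7.
Change = 8 − 7 = 1.

1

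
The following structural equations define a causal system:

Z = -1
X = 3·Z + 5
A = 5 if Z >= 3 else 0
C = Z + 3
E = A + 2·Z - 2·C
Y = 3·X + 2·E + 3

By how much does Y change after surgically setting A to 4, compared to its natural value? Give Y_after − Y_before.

8

The intervention breaks the incoming arrows to A: A = 5 if Z >= 3 else 0 no longer applies, and A = 4.
X = 3·Z + 5  [with Z=-1]  = 2
C = Z + 3  [with Z=-1]  = 2
E = A + 2·Z - 2·C  [with A=4, Z=-1, C=2]  = -2
Y = 3·X + 2·E + 3  [with X=2, E=-2]  = 5
Without intervention: X = 3·Z + 5  [with Z=-1]  = 2; A = 5 if Z >= 3 else 0  [with Z=-1]  = 0; C = Z + 3  [with Z=-1]  = 2; E = A + 2·Z - 2·C  [with A=0, Z=-1, C=2]  = -6; Y = 3·X + 2·E + 3  [with X=2, E=-6]  = -3.
Change = 5 − (-3) = 8.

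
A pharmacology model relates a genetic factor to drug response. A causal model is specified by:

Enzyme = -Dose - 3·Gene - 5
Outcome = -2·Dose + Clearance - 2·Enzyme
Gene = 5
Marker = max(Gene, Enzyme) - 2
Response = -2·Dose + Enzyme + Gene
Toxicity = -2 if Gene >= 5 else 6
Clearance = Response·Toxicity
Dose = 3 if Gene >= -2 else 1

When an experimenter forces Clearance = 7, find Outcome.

do(Clearance=7) replaces the equation Clearance = Response·Toxicity with the constant Clearance = 7.
Dose = 3 if Gene >= -2 else 1  [with Gene=5]  = 3
Enzyme = -Dose - 3·Gene - 5  [with Dose=3, Gene=5]  = -23
Outcome = -2·Dose + Clearance - 2·Enzyme  [with Dose=3, Clearance=7, Enzyme=-23]  = 47

47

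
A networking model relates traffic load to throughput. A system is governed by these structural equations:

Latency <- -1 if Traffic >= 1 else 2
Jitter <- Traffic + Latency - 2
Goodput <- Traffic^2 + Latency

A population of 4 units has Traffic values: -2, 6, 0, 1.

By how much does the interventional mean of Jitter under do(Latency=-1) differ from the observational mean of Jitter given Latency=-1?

-2.25

Under do(Latency=-1), Latency's equation is replaced by Latency=-1 for every unit. Per-unit Jitter: -5, 3, -3, -2. Mean = -1.75.
Observing Latency=-1 restricts to units where Latency's equation naturally yields -1: Traffic ∈ {6, 1}. In that subpopulation Jitter = 3, -2, mean 0.5.
Difference = -1.75 − 0.5 = -2.25.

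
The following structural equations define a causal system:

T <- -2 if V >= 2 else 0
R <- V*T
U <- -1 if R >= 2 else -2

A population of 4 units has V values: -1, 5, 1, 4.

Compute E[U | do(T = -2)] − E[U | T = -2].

0.25

Under do(T=-2), T's equation is replaced by T=-2 for every unit. Per-unit U: -1, -2, -2, -2. Mean = -1.75.
Conditioning on T=-2 selects the 2 unit(s) with V ∈ {5, 4}. Their U values: -2, -2. Mean = -2.
Difference = -1.75 − (-2) = 0.25.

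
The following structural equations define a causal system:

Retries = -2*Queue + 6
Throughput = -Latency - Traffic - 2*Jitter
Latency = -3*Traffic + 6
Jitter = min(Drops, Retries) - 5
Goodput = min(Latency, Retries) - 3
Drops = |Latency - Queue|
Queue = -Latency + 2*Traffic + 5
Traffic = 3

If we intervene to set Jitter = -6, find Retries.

do(Jitter=-6) replaces the equation Jitter = min(Drops, Retries) - 5 with the constant Jitter = -6.
Since Retries is not a descendant of the intervened variable, it is unaffected.
Latency = -3*Traffic + 6  [with Traffic=3]  = -3
Queue = -Latency + 2*Traffic + 5  [with Latency=-3, Traffic=3]  = 14
Retries = -2*Queue + 6  [with Queue=14]  = -22

-22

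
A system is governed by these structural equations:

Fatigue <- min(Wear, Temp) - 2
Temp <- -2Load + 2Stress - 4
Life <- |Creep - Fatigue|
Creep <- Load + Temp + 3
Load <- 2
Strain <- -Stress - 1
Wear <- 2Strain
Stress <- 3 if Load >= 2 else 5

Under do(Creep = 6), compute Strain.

-4

do(Creep=6) replaces the equation Creep <- Load + Temp + 3 with the constant Creep = 6.
Strain is not downstream of the intervention, so its value is determined by the original equations.
Stress = 3 if Load >= 2 else 5  [with Load=2]  = 3
Strain = -Stress - 1  [with Stress=3]  = -4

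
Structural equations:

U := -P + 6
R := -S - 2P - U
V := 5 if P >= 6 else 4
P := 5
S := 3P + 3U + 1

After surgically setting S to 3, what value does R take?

The intervention breaks the incoming arrows to S: S := 3P + 3U + 1 no longer applies, and S = 3.
U = -P + 6  [with P=5]  = 1
R = -S - 2P - U  [with S=3, P=5, U=1]  = -14

-14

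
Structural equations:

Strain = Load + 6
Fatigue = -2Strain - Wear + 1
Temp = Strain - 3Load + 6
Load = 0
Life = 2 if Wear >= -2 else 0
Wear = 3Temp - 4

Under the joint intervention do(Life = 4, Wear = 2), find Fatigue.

Setting Life = 4, Wear = 2 by intervention discards those variables' equations.
Strain = Load + 6  [with Load=0]  = 6
Fatigue = -2Strain - Wear + 1  [with Strain=6, Wear=2]  = -13

-13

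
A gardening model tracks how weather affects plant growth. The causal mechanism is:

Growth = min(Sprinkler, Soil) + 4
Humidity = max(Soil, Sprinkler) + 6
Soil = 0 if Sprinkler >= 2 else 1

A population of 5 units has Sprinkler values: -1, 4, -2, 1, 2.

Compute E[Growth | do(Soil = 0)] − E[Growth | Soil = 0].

do(Soil=0) breaks Soil's dependence on Sprinkler. With Soil=0 fixed, Growth across the units is 3, 4, 2, 4, 4, mean 3.4.
Observing Soil=0 restricts to units where Soil's equation naturally yields 0: Sprinkler ∈ {4, 2}. In that subpopulation Growth = 4, 4, mean 4.
Difference = 3.4 − 4 = -0.6.

-0.6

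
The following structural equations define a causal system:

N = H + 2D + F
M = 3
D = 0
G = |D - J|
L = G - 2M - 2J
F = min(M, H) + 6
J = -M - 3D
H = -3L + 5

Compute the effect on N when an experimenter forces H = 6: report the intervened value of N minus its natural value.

17

Intervening sets H = 6 and removes its equation (H = -3L + 5).
F = min(M, H) + 6  [with M=3, H=6]  = 9
N = H + 2D + F  [with H=6, D=0, F=9]  = 15
Without intervention: J = -M - 3D  [with M=3, D=0]  = -3; G = |D - J|  [with D=0, J=-3]  = 3; L = G - 2M - 2J  [with G=3, M=3, J=-3]  = 3; H = -3L + 5  [with L=3]  = -4; F = min(M, H) + 6  [with M=3, H=-4]  = 2; N = H + 2D + F  [with H=-4, D=0, F=2]  = -2.
Change = 15 − (-2) = 17.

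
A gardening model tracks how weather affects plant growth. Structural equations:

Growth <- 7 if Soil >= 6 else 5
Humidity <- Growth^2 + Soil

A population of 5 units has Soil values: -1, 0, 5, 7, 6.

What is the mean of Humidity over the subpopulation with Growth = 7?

Observing Growth=7 restricts to units where Growth's equation naturally yields 7: Soil ∈ {7, 6}. In that subpopulation Humidity = 56, 55, mean 55.5.

55.5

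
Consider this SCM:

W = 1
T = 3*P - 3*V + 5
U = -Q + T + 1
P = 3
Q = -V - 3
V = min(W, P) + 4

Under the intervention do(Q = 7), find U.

Under do(Q=7), the mechanism Q = -V - 3 is discarded; Q is fixed at 7.
V = min(W, P) + 4  [with W=1, P=3]  = 5
T = 3*P - 3*V + 5  [with P=3, V=5]  = -1
U = -Q + T + 1  [with Q=7, T=-1]  = -7

-7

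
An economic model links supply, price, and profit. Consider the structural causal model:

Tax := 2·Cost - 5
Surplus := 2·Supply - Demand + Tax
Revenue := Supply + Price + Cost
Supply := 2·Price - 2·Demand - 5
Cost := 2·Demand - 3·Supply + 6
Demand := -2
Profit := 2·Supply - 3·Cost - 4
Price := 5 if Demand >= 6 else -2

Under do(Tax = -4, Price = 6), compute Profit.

Setting Tax = -4, Price = 6 by intervention discards those variables' equations.
Supply = 2·Price - 2·Demand - 5  [with Price=6, Demand=-2]  = 11
Cost = 2·Demand - 3·Supply + 6  [with Demand=-2, Supply=11]  = -31
Profit = 2·Supply - 3·Cost - 4  [with Supply=11, Cost=-31]  = 111

111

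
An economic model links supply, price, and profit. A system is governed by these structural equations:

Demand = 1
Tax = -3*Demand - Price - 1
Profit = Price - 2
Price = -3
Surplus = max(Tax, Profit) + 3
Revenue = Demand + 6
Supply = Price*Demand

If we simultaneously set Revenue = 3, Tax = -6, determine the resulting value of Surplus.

-2

Under do(Revenue = 3, Tax = -6), each intervened variable's structural equation is replaced by its fixed value.
Profit = Price - 2  [with Price=-3]  = -5
Surplus = max(Tax, Profit) + 3  [with Tax=-6, Profit=-5]  = -2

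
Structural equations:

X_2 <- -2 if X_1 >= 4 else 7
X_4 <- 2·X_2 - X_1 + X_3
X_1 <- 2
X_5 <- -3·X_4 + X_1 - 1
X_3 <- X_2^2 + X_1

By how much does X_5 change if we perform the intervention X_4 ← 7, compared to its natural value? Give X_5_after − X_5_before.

168

Intervening sets X_4 = 7 and removes its equation (X_4 <- 2·X_2 - X_1 + X_3).
X_5 = -3·X_4 + X_1 - 1  [with X_4=7, X_1=2]  = -20
Without intervention: X_2 = -2 if X_1 >= 4 else 7  [with X_1=2]  = 7; X_3 = X_2^2 + X_1  [with X_2=7, X_1=2]  = 51; X_4 = 2·X_2 - X_1 + X_3  [with X_2=7, X_1=2, X_3=51]  = 63; X_5 = -3·X_4 + X_1 - 1  [with X_4=63, X_1=2]  = -188.
Change = -20 − (-188) = 168.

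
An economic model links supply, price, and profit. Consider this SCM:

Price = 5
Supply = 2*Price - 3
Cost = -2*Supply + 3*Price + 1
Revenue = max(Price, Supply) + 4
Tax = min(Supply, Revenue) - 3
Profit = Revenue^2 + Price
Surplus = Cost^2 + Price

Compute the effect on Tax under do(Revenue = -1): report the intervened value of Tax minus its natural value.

-8

Intervening sets Revenue = -1 and removes its equation (Revenue = max(Price, Supply) + 4).
Supply = 2*Price - 3  [with Price=5]  = 7
Tax = min(Supply, Revenue) - 3  [with Supply=7, Revenue=-1]  = -4
Without intervention: Supply = 2*Price - 3  [with Price=5]  = 7; Revenue = max(Price, Supply) + 4  [with Price=5, Supply=7]  = 11; Tax = min(Supply, Revenue) - 3  [with Supply=7, Revenue=11]  = 4.
Change = -4 − 4 = -8.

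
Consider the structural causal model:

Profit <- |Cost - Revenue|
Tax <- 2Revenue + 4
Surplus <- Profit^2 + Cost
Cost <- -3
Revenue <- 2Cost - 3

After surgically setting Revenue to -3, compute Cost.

Under do(Revenue=-3), the mechanism Revenue <- 2Cost - 3 is discarded; Revenue is fixed at -3.
Cost is not downstream of the intervention, so its value is determined by the original equations.

-3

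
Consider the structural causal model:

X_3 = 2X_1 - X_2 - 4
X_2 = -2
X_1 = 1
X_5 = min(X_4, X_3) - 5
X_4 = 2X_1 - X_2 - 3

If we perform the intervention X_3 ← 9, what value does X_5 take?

-4

do(X_3=9) replaces the equation X_3 = 2X_1 - X_2 - 4 with the constant X_3 = 9.
X_4 = 2X_1 - X_2 - 3  [with X_1=1, X_2=-2]  = 1
X_5 = min(X_4, X_3) - 5  [with X_4=1, X_3=9]  = -4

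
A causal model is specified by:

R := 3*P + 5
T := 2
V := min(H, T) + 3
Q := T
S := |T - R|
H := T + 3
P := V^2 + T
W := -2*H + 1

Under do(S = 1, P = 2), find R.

Setting S = 1, P = 2 by intervention discards those variables' equations.
R = 3*P + 5  [with P=2]  = 11

11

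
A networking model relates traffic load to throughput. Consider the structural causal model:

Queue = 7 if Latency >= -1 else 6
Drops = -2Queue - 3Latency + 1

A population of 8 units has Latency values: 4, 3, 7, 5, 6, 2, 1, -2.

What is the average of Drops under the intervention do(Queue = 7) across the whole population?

Under do(Queue=7), Queue's equation is replaced by Queue=7 for every unit. Per-unit Drops: -25, -22, -34, -28, -31, -19, -16, -7. Mean = -22.75.

-22.75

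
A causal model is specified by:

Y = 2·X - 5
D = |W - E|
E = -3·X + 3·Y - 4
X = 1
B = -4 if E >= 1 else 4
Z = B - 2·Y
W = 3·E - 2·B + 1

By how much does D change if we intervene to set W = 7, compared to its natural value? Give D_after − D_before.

-16

Intervening sets W = 7 and removes its equation (W = 3·E - 2·B + 1).
Y = 2·X - 5  [with X=1]  = -3
E = -3·X + 3·Y - 4  [with X=1, Y=-3]  = -16
D = |W - E|  [with W=7, E=-16]  = 23
Without intervention: Y = 2·X - 5  [with X=1]  = -3; E = -3·X + 3·Y - 4  [with X=1, Y=-3]  = -16; B = -4 if E >= 1 else 4  [with E=-16]  = 4; W = 3·E - 2·B + 1  [with E=-16, B=4]  = -55; D = |W - E|  [with W=-55, E=-16]  = 39.
Change = 23 − 39 = -16.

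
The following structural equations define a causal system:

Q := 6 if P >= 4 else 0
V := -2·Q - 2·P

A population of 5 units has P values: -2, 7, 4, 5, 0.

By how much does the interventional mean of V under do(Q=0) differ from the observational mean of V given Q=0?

-7.6

The intervention sets Q=0 in all 5 units regardless of P. Recomputing V per unit gives 4, -14, -8, -10, 0; average -5.6.
Observing Q=0 restricts to units where Q's equation naturally yields 0: P ∈ {-2, 0}. In that subpopulation V = 4, 0, mean 2.
Difference = -5.6 − 2 = -7.6.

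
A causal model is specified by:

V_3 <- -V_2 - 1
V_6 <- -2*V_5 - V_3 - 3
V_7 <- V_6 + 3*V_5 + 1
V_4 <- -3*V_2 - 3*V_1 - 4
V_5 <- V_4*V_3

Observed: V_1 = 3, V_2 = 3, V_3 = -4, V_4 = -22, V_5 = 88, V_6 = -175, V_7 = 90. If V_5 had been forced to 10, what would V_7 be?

12

Under do(V_5=10), the mechanism V_5 <- V_4*V_3 is discarded; V_5 is fixed at 10.
V_3 = -V_2 - 1  [with V_2=3]  = -4
V_6 = -2*V_5 - V_3 - 3  [with V_5=10, V_3=-4]  = -19
V_7 = V_6 + 3*V_5 + 1  [with V_6=-19, V_5=10]  = 12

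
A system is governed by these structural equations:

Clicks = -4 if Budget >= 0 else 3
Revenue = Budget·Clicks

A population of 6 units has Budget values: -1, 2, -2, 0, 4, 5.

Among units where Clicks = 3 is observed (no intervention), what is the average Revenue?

Observing Clicks=3 restricts to units where Clicks's equation naturally yields 3: Budget ∈ {-1, -2}. In that subpopulation Revenue = -3, -6, mean -4.5.

-4.5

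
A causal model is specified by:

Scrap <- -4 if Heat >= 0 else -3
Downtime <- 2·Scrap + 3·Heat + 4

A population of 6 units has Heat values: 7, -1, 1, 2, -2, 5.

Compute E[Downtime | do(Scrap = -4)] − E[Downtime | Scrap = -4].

-5.25

The intervention sets Scrap=-4 in all 6 units regardless of Heat. Recomputing Downtime per unit gives 17, -7, -1, 2, -10, 11; average 2.
Observing Scrap=-4 restricts to units where Scrap's equation naturally yields -4: Heat ∈ {7, 1, 2, 5}. In that subpopulation Downtime = 17, -1, 2, 11, mean 7.25.
Difference = 2 − 7.25 = -5.25.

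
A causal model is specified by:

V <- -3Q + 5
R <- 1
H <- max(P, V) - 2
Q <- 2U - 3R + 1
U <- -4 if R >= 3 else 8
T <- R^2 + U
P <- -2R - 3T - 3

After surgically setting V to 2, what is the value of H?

Intervening sets V = 2 and removes its equation (V <- -3Q + 5).
U = -4 if R >= 3 else 8  [with R=1]  = 8
T = R^2 + U  [with R=1, U=8]  = 9
P = -2R - 3T - 3  [with R=1, T=9]  = -32
H = max(P, V) - 2  [with P=-32, V=2]  = 0

0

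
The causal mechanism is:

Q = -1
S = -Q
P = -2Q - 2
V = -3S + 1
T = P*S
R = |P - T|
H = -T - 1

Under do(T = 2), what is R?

2

The intervention breaks the incoming arrows to T: T = P*S no longer applies, and T = 2.
P = -2Q - 2  [with Q=-1]  = 0
R = |P - T|  [with P=0, T=2]  = 2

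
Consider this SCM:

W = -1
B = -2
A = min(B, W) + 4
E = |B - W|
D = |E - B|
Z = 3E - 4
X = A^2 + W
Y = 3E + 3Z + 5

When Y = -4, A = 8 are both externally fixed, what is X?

Under do(Y = -4, A = 8), each intervened variable's structural equation is replaced by its fixed value.
X = A^2 + W  [with A=8, W=-1]  = 63

63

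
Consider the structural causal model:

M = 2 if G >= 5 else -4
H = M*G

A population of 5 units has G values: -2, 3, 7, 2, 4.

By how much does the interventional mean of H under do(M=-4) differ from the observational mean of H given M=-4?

do(M=-4) breaks M's dependence on G. With M=-4 fixed, H across the units is 8, -12, -28, -8, -16, mean -11.2.
E[H|M=-4] averages over only the 4 units with M=-4 (G = -2, 3, 2, 4): H = 8, -12, -8, -16, mean -7.
Difference = -11.2 − (-7) = -4.2.

-4.2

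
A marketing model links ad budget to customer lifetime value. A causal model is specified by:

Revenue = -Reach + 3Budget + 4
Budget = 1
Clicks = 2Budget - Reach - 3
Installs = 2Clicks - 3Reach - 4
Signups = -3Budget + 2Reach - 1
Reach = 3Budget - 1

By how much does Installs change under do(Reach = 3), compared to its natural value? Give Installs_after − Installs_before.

Under do(Reach=3), the mechanism Reach = 3Budget - 1 is discarded; Reach is fixed at 3.
Clicks = 2Budget - Reach - 3  [with Budget=1, Reach=3]  = -4
Installs = 2Clicks - 3Reach - 4  [with Clicks=-4, Reach=3]  = -21
Without intervention: Reach = 3Budget - 1  [with Budget=1]  = 2; Clicks = 2Budget - Reach - 3  [with Budget=1, Reach=2]  = -3; Installs = 2Clicks - 3Reach - 4  [with Clicks=-3, Reach=2]  = -16.
Change = -21 − (-16) = -5.

-5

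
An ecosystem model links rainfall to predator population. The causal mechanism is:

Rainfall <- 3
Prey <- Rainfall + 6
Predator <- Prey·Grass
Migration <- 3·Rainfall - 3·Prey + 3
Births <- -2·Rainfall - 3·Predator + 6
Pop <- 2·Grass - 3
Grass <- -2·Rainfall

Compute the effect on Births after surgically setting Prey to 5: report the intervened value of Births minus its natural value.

do(Prey=5) replaces the equation Prey <- Rainfall + 6 with the constant Prey = 5.
Grass = -2·Rainfall  [with Rainfall=3]  = -6
Predator = Prey·Grass  [with Prey=5, Grass=-6]  = -30
Births = -2·Rainfall - 3·Predator + 6  [with Rainfall=3, Predator=-30]  = 90
Without intervention: Grass = -2·Rainfall  [with Rainfall=3]  = -6; Prey = Rainfall + 6  [with Rainfall=3]  = 9; Predator = Prey·Grass  [with Prey=9, Grass=-6]  = -54; Births = -2·Rainfall - 3·Predator + 6  [with Rainfall=3, Predator=-54]  = 162.
Change = 90 − 162 = -72.

-72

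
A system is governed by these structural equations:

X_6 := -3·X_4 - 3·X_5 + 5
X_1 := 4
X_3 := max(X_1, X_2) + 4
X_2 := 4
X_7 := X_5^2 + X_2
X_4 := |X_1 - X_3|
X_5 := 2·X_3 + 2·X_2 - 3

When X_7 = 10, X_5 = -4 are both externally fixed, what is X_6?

Setting X_7 = 10, X_5 = -4 by intervention discards those variables' equations.
X_3 = max(X_1, X_2) + 4  [with X_1=4, X_2=4]  = 8
X_4 = |X_1 - X_3|  [with X_1=4, X_3=8]  = 4
X_6 = -3·X_4 - 3·X_5 + 5  [with X_4=4, X_5=-4]  = 5

5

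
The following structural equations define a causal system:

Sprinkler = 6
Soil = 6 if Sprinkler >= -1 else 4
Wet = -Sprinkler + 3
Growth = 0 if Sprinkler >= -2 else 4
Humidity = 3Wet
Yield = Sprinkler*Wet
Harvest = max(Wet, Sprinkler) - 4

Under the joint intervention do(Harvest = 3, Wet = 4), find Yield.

24

Setting Harvest = 3, Wet = 4 by intervention discards those variables' equations.
Yield = Sprinkler*Wet  [with Sprinkler=6, Wet=4]  = 24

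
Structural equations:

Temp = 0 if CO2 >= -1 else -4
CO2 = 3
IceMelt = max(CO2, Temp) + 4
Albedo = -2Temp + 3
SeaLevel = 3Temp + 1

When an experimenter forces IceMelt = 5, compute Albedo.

3

The intervention breaks the incoming arrows to IceMelt: IceMelt = max(CO2, Temp) + 4 no longer applies, and IceMelt = 5.
Albedo is not downstream of the intervention, so its value is determined by the original equations.
Temp = 0 if CO2 >= -1 else -4  [with CO2=3]  = 0
Albedo = -2Temp + 3  [with Temp=0]  = 3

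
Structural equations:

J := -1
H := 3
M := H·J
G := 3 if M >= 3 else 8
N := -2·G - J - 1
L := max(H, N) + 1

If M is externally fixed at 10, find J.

-1

Under do(M=10), the mechanism M := H·J is discarded; M is fixed at 10.
J is not downstream of the intervention, so its value is determined by the original equations.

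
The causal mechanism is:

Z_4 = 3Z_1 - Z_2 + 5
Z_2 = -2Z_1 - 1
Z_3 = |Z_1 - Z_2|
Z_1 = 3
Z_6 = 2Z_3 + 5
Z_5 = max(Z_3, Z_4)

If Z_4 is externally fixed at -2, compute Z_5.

Intervening sets Z_4 = -2 and removes its equation (Z_4 = 3Z_1 - Z_2 + 5).
Z_2 = -2Z_1 - 1  [with Z_1=3]  = -7
Z_3 = |Z_1 - Z_2|  [with Z_1=3, Z_2=-7]  = 10
Z_5 = max(Z_3, Z_4)  [with Z_3=10, Z_4=-2]  = 10

10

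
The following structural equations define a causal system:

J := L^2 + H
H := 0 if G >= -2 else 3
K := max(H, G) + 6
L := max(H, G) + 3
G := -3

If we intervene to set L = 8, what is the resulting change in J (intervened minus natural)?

Intervening sets L = 8 and removes its equation (L := max(H, G) + 3).
H = 0 if G >= -2 else 3  [with G=-3]  = 3
J = L^2 + H  [with L=8, H=3]  = 67
Without intervention: H = 0 if G >= -2 else 3  [with G=-3]  = 3; L = max(H, G) + 3  [with H=3, G=-3]  = 6; J = L^2 + H  [with L=6, H=3]  = 39.
Change = 67 − 39 = 28.

28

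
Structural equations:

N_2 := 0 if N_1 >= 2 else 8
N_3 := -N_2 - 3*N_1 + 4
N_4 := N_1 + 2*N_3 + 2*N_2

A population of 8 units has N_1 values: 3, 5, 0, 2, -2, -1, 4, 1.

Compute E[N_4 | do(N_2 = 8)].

Every unit gets N_2=8 under the intervention. N_4 values become -7, -17, 8, -2, 18, 13, -12, 3; E[N_4|do(N_2=8)] = 0.5.

0.5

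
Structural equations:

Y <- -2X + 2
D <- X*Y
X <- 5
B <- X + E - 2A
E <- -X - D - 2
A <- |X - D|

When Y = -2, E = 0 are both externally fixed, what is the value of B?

-25

Setting Y = -2, E = 0 by intervention discards those variables' equations.
D = X*Y  [with X=5, Y=-2]  = -10
A = |X - D|  [with X=5, D=-10]  = 15
B = X + E - 2A  [with X=5, E=0, A=15]  = -25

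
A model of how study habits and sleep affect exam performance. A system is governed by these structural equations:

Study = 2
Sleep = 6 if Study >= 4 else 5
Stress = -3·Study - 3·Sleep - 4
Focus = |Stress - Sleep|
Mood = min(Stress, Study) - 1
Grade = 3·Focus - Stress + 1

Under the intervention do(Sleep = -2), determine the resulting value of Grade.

Under do(Sleep=-2), the mechanism Sleep = 6 if Study >= 4 else 5 is discarded; Sleep is fixed at -2.
Stress = -3·Study - 3·Sleep - 4  [with Study=2, Sleep=-2]  = -4
Focus = |Stress - Sleep|  [with Stress=-4, Sleep=-2]  = 2
Grade = 3·Focus - Stress + 1  [with Focus=2, Stress=-4]  = 11

11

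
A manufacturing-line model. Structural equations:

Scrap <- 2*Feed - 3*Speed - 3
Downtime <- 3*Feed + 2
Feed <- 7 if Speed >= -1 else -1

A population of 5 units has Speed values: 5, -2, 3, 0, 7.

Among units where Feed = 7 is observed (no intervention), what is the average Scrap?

-0.25

E[Scrap|Feed=7] averages over only the 4 units with Feed=7 (Speed = 5, 3, 0, 7): Scrap = -4, 2, 11, -10, mean -0.25.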